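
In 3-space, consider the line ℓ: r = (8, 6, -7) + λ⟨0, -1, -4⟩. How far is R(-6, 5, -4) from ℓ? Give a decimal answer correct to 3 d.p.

Taking (8, 6, -7) on ℓ with direction v = (0, -1, -4): w = R − (8, 6, -7) = (-14, -1, 3), and w × v = (7, -56, 14).
Distance = |w × v| / |v| = √3381 / √17 ≈ 14.103.

14.103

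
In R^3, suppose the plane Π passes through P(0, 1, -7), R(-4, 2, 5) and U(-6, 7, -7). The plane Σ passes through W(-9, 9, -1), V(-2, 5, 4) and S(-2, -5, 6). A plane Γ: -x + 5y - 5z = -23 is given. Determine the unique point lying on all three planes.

(-2, 0, 5)

PR = (-4, 1, 12), PU = (-6, 6, 0); a normal to Π is PR × PU = (-72, -72, -18).
Using P: Π has equation -72x - 72y - 18z = 54.
WV = (7, -4, 5), WS = (7, -14, 7); a normal to Σ is WV × WS = (42, -14, -70).
Using W: Σ has equation 42x - 14y - 70z = -434.
Solving the 3×3 linear system -72x - 72y - 18z = 54, 42x - 14y - 70z = -434, -x + 5y - 5z = -23 (e.g. by elimination or Cramer's rule, determinant = -53928) gives (-2, 0, 5).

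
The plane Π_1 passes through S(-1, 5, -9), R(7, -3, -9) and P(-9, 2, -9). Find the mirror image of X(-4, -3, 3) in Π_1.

(-4, -3, -21)

SR = (8, -8, 0), SP = (-8, -3, 0); a normal to Π_1 is SR × SP = (0, 0, -88).
Using S: Π_1 has equation -88z = 792.
λ = (n·X − d)/|n|² = (-264 − 792)/7744 = -3/22.
Reflection = X − 2λn = (-4, -3, 3) − (-3/11)·(0, 0, -88) = (-4, -3, -21).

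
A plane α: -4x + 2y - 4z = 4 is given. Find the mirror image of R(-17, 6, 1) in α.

λ = (n·R − d)/|n|² = (76 − 4)/36 = 2.
Reflection = R − 2λn = (-17, 6, 1) − 4·(-4, 2, -4) = (-1, -2, 17).

(-1, -2, 17)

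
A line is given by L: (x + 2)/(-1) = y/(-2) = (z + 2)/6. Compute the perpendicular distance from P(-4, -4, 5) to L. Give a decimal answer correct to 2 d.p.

1.75

L has direction (-1, -2, 6) through (-2, 0, -2).
Taking (-2, 0, -2) on L with direction v = (-1, -2, 6): w = P − (-2, 0, -2) = (-2, -4, 7), and w × v = (-10, 5, 0).
Distance = |w × v| / |v| = √125 / √41 ≈ 1.75.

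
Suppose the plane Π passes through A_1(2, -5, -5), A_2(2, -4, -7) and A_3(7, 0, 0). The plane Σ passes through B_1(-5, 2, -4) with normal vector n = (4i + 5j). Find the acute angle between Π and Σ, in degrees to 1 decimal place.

85.2

A_1A_2 = (0, 1, -2), A_1A_3 = (5, 5, 5); a normal to Π is A_1A_2 × A_1A_3 = (15, -10, -5).
Using A_1: Π has equation 15x - 10y - 5z = 105.
Σ: n·r = n·B_1 gives 4x + 5y = -10.
cos θ = |n₁·n₂| / (|n₁||n₂|) = |10| / (√350 · √41).
θ = arccos(0.08348) ≈ 85.2°.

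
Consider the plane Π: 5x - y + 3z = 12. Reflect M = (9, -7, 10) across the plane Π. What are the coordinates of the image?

(-11, -3, -2)

λ = (n·M − d)/|n|² = (82 − 12)/35 = 2.
Reflection = M − 2λn = (9, -7, 10) − 4·(5, -1, 3) = (-11, -3, -2).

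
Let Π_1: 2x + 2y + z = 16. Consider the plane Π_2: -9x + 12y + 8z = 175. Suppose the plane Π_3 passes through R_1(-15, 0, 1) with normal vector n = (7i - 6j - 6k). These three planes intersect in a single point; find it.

Π_3: n·r = n·R_1 gives 7x - 6y - 6z = -111.
Solving the 3×3 linear system 2x + 2y + z = 16, -9x + 12y + 8z = 175, 7x - 6y - 6z = -111 (e.g. by elimination or Cramer's rule, determinant = -74) gives (-3, 7, 8).

(-3, 7, 8)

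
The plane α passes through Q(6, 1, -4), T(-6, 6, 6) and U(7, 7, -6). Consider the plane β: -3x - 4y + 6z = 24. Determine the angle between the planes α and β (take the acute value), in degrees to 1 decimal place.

QT = (-12, 5, 10), QU = (1, 6, -2); a normal to α is QT × QU = (-70, -14, -77).
Using Q: α has equation -70x - 14y - 77z = -126.
cos θ = |n₁·n₂| / (|n₁||n₂|) = |-196| / (√11025 · √61).
θ = arccos(0.23900) ≈ 76.2°.

76.2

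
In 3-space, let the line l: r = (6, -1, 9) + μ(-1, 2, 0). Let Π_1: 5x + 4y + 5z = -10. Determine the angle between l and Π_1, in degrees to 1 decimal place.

9.5

sin θ = |n·v| / (|n||v|) = |3| / (√66 · √5) = 0.16514.
θ ≈ 9.5°.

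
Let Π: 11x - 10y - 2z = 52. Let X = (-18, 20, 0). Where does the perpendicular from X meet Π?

(4, 0, -4)

Foot = X − λn with λ = (n·X − d)/|n|² = (-398 − 52)/225 = -2.
Foot = (-18, 20, 0) − (-2)·(11, -10, -2) = (4, 0, -4).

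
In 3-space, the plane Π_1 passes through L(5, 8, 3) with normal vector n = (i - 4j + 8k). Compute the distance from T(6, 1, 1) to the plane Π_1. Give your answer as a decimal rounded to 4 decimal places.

Π_1: n·r = n·L gives x - 4y + 8z = -3.
n·T − d = (1)·(6) + (-4)·(1) + (8)·(1) − (-3) = 13; |n| = √81.
Distance = |13| / √81 = 13/√81 ≈ 1.4444.

1.4444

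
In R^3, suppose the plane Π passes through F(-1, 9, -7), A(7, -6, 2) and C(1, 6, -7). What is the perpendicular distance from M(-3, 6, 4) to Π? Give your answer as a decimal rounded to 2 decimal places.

1.27

FA = (8, -15, 9), FC = (2, -3, 0); a normal to Π is FA × FC = (27, 18, 6).
Using F: Π has equation 27x + 18y + 6z = 93.
n·M − d = (27)·(-3) + (18)·(6) + (6)·(4) − 93 = -42; |n| = √1089.
Distance = |-42| / √1089 = 42/√1089 ≈ 1.27.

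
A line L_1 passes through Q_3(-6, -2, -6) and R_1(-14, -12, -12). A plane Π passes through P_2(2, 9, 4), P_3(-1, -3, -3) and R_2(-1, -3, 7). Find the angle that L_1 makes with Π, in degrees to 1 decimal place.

A direction vector for L_1 is R_1 − Q_3 = (-8, -10, -6).
P_2P_3 = (-3, -12, -7), P_2R_2 = (-3, -12, 3); a normal to Π is P_2P_3 × P_2R_2 = (-120, 30, 0).
Using P_2: Π has equation -120x + 30y = 30.
sin θ = |n·v| / (|n||v|) = |660| / (√15300 · √200) = 0.37730.
θ ≈ 22.2°.

22.2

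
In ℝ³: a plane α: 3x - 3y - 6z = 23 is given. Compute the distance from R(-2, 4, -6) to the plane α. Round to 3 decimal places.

0.680

n·R − d = (3)·(-2) + (-3)·(4) + (-6)·(-6) − 23 = -5; |n| = √54.
Distance = |-5| / √54 = 5/√54 ≈ 0.680.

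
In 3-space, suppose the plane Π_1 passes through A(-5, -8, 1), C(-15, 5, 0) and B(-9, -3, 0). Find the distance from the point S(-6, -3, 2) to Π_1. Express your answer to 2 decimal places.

AC = (-10, 13, -1), AB = (-4, 5, -1); a normal to Π_1 is AC × AB = (-8, -6, 2).
Using A: Π_1 has equation -8x - 6y + 2z = 90.
n·S − d = (-8)·(-6) + (-6)·(-3) + (2)·(2) − 90 = -20; |n| = √104.
Distance = |-20| / √104 = 20/√104 ≈ 1.96.

1.96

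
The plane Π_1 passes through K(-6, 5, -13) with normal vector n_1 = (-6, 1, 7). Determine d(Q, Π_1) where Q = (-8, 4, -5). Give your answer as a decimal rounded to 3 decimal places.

Π_1: n_1·r = n_1·K gives -6x + y + 7z = -50.
n·Q − d = (-6)·(-8) + (1)·(4) + (7)·(-5) − (-50) = 67; |n| = √86.
Distance = |67| / √86 = 67/√86 ≈ 7.225.

7.225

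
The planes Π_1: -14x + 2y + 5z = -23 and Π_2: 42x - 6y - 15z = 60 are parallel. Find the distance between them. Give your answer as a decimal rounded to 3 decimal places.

Rescale Π_2 by 1/(-3): -14x + 2y + 5z = -20. Then distance = |-23 − (-20)| / √225 ≈ 0.200.

0.200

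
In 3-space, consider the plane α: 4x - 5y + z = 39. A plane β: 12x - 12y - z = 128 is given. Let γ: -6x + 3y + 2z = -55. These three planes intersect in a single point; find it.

Solving the 3×3 linear system 4x - 5y + z = 39, 12x - 12y - z = 128, -6x + 3y + 2z = -55 (e.g. by elimination or Cramer's rule, determinant = -30) gives (3, -7, -8).

(3, -7, -8)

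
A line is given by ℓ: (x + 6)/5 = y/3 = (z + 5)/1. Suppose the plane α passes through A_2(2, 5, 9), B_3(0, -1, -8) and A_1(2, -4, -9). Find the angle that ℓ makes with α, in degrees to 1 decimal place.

ℓ has direction (5, 3, 1) through (-6, 0, -5).
A_2B_3 = (-2, -6, -17), A_2A_1 = (0, -9, -18); a normal to α is A_2B_3 × A_2A_1 = (-45, -36, 18).
Using A_2: α has equation -45x - 36y + 18z = -108.
sin θ = |n·v| / (|n||v|) = |-315| / (√3645 · √35) = 0.88192.
θ ≈ 61.9°.

61.9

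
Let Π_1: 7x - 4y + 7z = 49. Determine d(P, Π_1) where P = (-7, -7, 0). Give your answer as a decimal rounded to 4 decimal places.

n·P − d = (7)·(-7) + (-4)·(-7) + (7)·(0) − 49 = -70; |n| = √114.
Distance = |-70| / √114 = 70/√114 ≈ 6.5561.

6.5561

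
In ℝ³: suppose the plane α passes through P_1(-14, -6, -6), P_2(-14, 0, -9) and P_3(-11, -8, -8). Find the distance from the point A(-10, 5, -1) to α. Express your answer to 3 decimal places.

9.667

P_1P_2 = (0, 6, -3), P_1P_3 = (3, -2, -2); a normal to α is P_1P_2 × P_1P_3 = (-18, -9, -18).
Using P_1: α has equation -18x - 9y - 18z = 414.
n·A − d = (-18)·(-10) + (-9)·(5) + (-18)·(-1) − 414 = -261; |n| = √729.
Distance = |-261| / √729 = 261/√729 ≈ 9.667.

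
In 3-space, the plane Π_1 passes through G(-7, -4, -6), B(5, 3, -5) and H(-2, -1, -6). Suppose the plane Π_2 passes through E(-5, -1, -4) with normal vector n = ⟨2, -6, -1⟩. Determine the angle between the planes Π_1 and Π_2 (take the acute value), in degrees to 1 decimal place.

GB = (12, 7, 1), GH = (5, 3, 0); a normal to Π_1 is GB × GH = (-3, 5, 1).
Using G: Π_1 has equation -3x + 5y + z = -5.
Π_2: n·r = n·E gives 2x - 6y - z = 0.
cos θ = |n₁·n₂| / (|n₁||n₂|) = |-37| / (√35 · √41).
θ = arccos(0.97673) ≈ 12.4°.

12.4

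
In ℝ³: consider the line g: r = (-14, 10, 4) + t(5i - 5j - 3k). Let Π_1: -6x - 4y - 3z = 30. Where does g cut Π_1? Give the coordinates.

Substitute r = (-14, 10, 4) + t(5, -5, -3) into the plane: 32 + (-1)t = 30, so t = 2.
Intersection: (-14, 10, 4) + 2·(5, -5, -3) = (-4, 0, -2).

(-4, 0, -2)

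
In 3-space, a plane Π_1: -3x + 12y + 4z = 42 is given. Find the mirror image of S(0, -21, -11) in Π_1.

(-12, 27, 5)

λ = (n·S − d)/|n|² = (-296 − 42)/169 = -2.
Reflection = S − 2λn = (0, -21, -11) − (-4)·(-3, 12, 4) = (-12, 27, 5).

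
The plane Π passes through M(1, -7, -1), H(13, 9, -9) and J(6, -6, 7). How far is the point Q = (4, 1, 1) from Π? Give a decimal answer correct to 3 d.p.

MH = (12, 16, -8), MJ = (5, 1, 8); a normal to Π is MH × MJ = (136, -136, -68).
Using M: Π has equation 136x - 136y - 68z = 1156.
n·Q − d = (136)·(4) + (-136)·(1) + (-68)·(1) − 1156 = -816; |n| = √41616.
Distance = |-816| / √41616 = 816/√41616 ≈ 4.000.

4.000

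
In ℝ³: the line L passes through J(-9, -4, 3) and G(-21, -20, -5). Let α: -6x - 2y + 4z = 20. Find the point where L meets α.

(0, 8, 9)

A direction vector for L is G − J = (-12, -16, -8).
Substitute r = (-9, -4, 3) + t(-12, -16, -8) into the plane: 74 + 72t = 20, so t = -3/4.
Intersection: (-9, -4, 3) + (-3/4)·(-12, -16, -8) = (0, 8, 9).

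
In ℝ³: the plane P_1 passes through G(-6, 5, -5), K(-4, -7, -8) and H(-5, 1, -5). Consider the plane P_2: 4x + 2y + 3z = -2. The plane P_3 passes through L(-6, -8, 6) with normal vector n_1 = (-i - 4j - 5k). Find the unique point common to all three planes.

GK = (2, -12, -3), GH = (1, -4, 0); a normal to P_1 is GK × GH = (-12, -3, 4).
Using G: P_1 has equation -12x - 3y + 4z = 37.
P_3: n_1·r = n_1·L gives -x - 4y - 5z = 8.
Solving the 3×3 linear system -12x - 3y + 4z = 37, 4x + 2y + 3z = -2, -x - 4y - 5z = 8 (e.g. by elimination or Cramer's rule, determinant = -131) gives (0, -7, 4).

(0, -7, 4)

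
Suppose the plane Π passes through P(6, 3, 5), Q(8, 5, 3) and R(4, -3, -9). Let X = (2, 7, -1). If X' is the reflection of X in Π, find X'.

PQ = (2, 2, -2), PR = (-2, -6, -14); a normal to Π is PQ × PR = (-40, 32, -8).
Using P: Π has equation -40x + 32y - 8z = -184.
λ = (n·X − d)/|n|² = (152 − (-184))/2688 = 1/8.
Reflection = X − 2λn = (2, 7, -1) − (1/4)·(-40, 32, -8) = (12, -1, 1).

(12, -1, 1)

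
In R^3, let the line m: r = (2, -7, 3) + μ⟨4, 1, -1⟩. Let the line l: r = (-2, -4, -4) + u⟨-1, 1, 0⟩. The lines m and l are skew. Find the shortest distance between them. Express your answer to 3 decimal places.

6.928

Common perpendicular direction n = (4, 1, -1) × (-1, 1, 0) = (1, 1, 5).
With w = (-2, -4, -4) − (2, -7, 3) = (-4, 3, -7), w · n = -36.
Distance = |w · n| / |n| = |-36| / √27 ≈ 6.928.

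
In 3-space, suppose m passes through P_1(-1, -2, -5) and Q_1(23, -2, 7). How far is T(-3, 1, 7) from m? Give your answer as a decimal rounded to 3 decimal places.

A direction vector for m is Q_1 − P_1 = (24, 0, 12).
Taking (-1, -2, -5) on m with direction v = (24, 0, 12): w = T − (-1, -2, -5) = (-2, 3, 12), and w × v = (36, 312, -72).
Distance = |w × v| / |v| = √103824 / √720 ≈ 12.008.

12.008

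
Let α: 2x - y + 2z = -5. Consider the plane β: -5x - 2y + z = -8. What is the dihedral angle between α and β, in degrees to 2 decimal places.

68.58

cos θ = |n₁·n₂| / (|n₁||n₂|) = |-6| / (√9 · √30).
θ = arccos(0.36515) ≈ 68.58°.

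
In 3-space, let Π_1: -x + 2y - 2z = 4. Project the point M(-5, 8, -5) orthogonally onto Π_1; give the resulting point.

(-2, 2, 1)

Foot = M − λn with λ = (n·M − d)/|n|² = (31 − 4)/9 = 3.
Foot = (-5, 8, -5) − 3·(-1, 2, -2) = (-2, 2, 1).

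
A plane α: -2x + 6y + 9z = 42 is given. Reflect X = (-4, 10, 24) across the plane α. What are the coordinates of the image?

(4, -14, -12)

λ = (n·X − d)/|n|² = (284 − 42)/121 = 2.
Reflection = X − 2λn = (-4, 10, 24) − 4·(-2, 6, 9) = (4, -14, -12).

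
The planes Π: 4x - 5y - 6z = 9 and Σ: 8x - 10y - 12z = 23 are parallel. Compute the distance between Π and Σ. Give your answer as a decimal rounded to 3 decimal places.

0.285

Rescale Σ by 1/2: 4x - 5y - 6z = 23/2. Then distance = |9 − (23/2)| / √77 ≈ 0.285.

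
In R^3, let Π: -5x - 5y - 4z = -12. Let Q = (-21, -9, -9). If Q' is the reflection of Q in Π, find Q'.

λ = (n·Q − d)/|n|² = (186 − (-12))/66 = 3.
Reflection = Q − 2λn = (-21, -9, -9) − 6·(-5, -5, -4) = (9, 21, 15).

(9, 21, 15)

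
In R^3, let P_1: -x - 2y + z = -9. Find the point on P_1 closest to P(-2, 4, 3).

Foot = P − λn with λ = (n·P − d)/|n|² = (-3 − (-9))/6 = 1.
Foot = (-2, 4, 3) − 1·(-1, -2, 1) = (-1, 6, 2).

(-1, 6, 2)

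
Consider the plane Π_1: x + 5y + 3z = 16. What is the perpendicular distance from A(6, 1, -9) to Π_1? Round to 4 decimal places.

5.4090

n·A − d = (1)·(6) + (5)·(1) + (3)·(-9) − 16 = -32; |n| = √35.
Distance = |-32| / √35 = 32/√35 ≈ 5.4090.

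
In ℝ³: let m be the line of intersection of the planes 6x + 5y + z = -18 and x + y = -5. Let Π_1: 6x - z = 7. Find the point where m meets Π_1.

(2, -7, 5)

Direction of m: (6, 5, 1) × (1, 1, 0) = (-1, 1, 1).
A point on m: solving the two plane equations with x = 3 gives (3, -8, 4).
Substitute r = (3, -8, 4) + t(-1, 1, 1) into the plane: 14 + (-7)t = 7, so t = 1.
Intersection: (3, -8, 4) + 1·(-1, 1, 1) = (2, -7, 5).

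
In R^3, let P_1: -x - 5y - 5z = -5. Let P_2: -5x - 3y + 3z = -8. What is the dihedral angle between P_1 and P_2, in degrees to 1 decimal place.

83.9

cos θ = |n₁·n₂| / (|n₁||n₂|) = |5| / (√51 · √43).
θ = arccos(0.10677) ≈ 83.9°.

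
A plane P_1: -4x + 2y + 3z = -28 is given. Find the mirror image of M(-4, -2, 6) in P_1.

(12, -10, -6)

λ = (n·M − d)/|n|² = (30 − (-28))/29 = 2.
Reflection = M − 2λn = (-4, -2, 6) − 4·(-4, 2, 3) = (12, -10, -6).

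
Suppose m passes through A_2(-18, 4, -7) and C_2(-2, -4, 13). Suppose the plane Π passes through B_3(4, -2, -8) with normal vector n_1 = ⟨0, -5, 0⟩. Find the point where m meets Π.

(-6, -2, 8)

A direction vector for m is C_2 − A_2 = (16, -8, 20).
Π: n_1·r = n_1·B_3 gives -5y = 10.
Substitute r = (-18, 4, -7) + t(16, -8, 20) into the plane: -20 + 40t = 10, so t = 3/4.
Intersection: (-18, 4, -7) + (3/4)·(16, -8, 20) = (-6, -2, 8).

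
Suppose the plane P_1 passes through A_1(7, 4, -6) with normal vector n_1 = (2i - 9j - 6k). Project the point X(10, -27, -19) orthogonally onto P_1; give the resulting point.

P_1: n_1·r = n_1·A_1 gives 2x - 9y - 6z = 14.
Foot = X − λn with λ = (n·X − d)/|n|² = (377 − 14)/121 = 3.
Foot = (10, -27, -19) − 3·(2, -9, -6) = (4, 0, -1).

(4, 0, -1)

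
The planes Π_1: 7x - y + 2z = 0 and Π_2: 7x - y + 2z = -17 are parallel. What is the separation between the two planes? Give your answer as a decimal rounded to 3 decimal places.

Same normal n = (7, -1, 2) with |n| = √54; distance = |0 − (-17)| / |n| = 17/√54 ≈ 2.313.

2.313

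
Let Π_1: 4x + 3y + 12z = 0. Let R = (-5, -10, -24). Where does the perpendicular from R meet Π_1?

(3, -4, 0)

Foot = R − λn with λ = (n·R − d)/|n|² = (-338 − 0)/169 = -2.
Foot = (-5, -10, -24) − (-2)·(4, 3, 12) = (3, -4, 0).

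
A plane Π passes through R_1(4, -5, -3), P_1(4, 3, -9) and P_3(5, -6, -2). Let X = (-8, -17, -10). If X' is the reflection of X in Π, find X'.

R_1P_1 = (0, 8, -6), R_1P_3 = (1, -1, 1); a normal to Π is R_1P_1 × R_1P_3 = (2, -6, -8).
Using R_1: Π has equation 2x - 6y - 8z = 62.
λ = (n·X − d)/|n|² = (166 − 62)/104 = 1.
Reflection = X − 2λn = (-8, -17, -10) − 2·(2, -6, -8) = (-12, -5, 6).

(-12, -5, 6)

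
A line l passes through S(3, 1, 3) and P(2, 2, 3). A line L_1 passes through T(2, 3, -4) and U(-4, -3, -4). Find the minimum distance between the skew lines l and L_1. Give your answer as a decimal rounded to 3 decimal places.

A direction vector for l is P − S = (-1, 1, 0).
A direction vector for L_1 is U − T = (-6, -6, 0).
Common perpendicular direction n = (-1, 1, 0) × (-6, -6, 0) = (0, 0, 12).
With w = (2, 3, -4) − (3, 1, 3) = (-1, 2, -7), w · n = -84.
Distance = |w · n| / |n| = |-84| / √144 ≈ 7.000.

7.000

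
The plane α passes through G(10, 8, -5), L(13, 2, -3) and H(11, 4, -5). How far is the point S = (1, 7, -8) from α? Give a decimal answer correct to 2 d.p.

GL = (3, -6, 2), GH = (1, -4, 0); a normal to α is GL × GH = (8, 2, -6).
Using G: α has equation 8x + 2y - 6z = 126.
n·S − d = (8)·(1) + (2)·(7) + (-6)·(-8) − 126 = -56; |n| = √104.
Distance = |-56| / √104 = 56/√104 ≈ 5.49.

5.49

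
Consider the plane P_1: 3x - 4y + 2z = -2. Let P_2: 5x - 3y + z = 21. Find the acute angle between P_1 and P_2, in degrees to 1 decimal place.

cos θ = |n₁·n₂| / (|n₁||n₂|) = |29| / (√29 · √35).
θ = arccos(0.91026) ≈ 24.5°.

24.5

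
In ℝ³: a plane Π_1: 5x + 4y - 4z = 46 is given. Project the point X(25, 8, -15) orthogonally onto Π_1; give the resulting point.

Foot = X − λn with λ = (n·X − d)/|n|² = (217 − 46)/57 = 3.
Foot = (25, 8, -15) − 3·(5, 4, -4) = (10, -4, -3).

(10, -4, -3)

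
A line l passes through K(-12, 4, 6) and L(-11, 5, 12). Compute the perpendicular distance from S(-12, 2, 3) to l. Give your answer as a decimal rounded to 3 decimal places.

A direction vector for l is L − K = (1, 1, 6).
Taking (-12, 4, 6) on l with direction v = (1, 1, 6): w = S − (-12, 4, 6) = (0, -2, -3), and w × v = (-9, -3, 2).
Distance = |w × v| / |v| = √94 / √38 ≈ 1.573.

1.573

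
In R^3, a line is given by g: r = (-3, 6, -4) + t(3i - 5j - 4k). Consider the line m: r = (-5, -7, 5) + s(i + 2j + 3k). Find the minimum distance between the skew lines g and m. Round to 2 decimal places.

Common perpendicular direction n = (3, -5, -4) × (1, 2, 3) = (-7, -13, 11).
With w = (-5, -7, 5) − (-3, 6, -4) = (-2, -13, 9), w · n = 282.
Distance = |w · n| / |n| = |282| / √339 ≈ 15.32.

15.32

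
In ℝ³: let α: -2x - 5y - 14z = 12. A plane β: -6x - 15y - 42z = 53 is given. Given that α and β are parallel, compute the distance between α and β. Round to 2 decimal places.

0.38

Rescale β by 1/3: -2x - 5y - 14z = 53/3. Then distance = |12 − (53/3)| / √225 ≈ 0.38.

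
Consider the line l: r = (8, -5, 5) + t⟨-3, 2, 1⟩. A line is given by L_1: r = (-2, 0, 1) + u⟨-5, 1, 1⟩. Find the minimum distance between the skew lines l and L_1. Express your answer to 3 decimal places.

Common perpendicular direction n = (-3, 2, 1) × (-5, 1, 1) = (1, -2, 7).
With w = (-2, 0, 1) − (8, -5, 5) = (-10, 5, -4), w · n = -48.
Distance = |w · n| / |n| = |-48| / √54 ≈ 6.532.

6.532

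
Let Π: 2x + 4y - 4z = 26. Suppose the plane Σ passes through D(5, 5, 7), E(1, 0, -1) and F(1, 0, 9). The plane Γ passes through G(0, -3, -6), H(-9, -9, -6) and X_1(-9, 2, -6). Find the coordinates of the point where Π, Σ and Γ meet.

DE = (-4, -5, -8), DF = (-4, -5, 2); a normal to Σ is DE × DF = (-50, 40, 0).
Using D: Σ has equation -50x + 40y = -50.
GH = (-9, -6, 0), GX_1 = (-9, 5, 0); a normal to Γ is GH × GX_1 = (0, 0, -99).
Using G: Γ has equation -99z = 594.
Solving the 3×3 linear system 2x + 4y - 4z = 26, -50x + 40y = -50, -99z = 594 (e.g. by elimination or Cramer's rule, determinant = -27720) gives (1, 0, -6).

(1, 0, -6)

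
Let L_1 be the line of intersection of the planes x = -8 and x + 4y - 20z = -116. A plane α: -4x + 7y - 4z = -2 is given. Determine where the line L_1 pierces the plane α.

Direction of L_1: (1, 0, 0) × (1, 4, -20) = (0, 20, 4).
A point on L_1: solving the two plane equations with y = 8 gives (-8, 8, 7).
Substitute r = (-8, 8, 7) + t(0, 20, 4) into the plane: 60 + 124t = -2, so t = -1/2.
Intersection: (-8, 8, 7) + (-1/2)·(0, 20, 4) = (-8, -2, 5).

(-8, -2, 5)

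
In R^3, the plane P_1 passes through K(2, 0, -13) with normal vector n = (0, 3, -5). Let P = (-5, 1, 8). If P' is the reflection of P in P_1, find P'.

P_1: n·r = n·K gives 3y - 5z = 65.
λ = (n·P − d)/|n|² = (-37 − 65)/34 = -3.
Reflection = P − 2λn = (-5, 1, 8) − (-6)·(0, 3, -5) = (-5, 19, -22).

(-5, 19, -22)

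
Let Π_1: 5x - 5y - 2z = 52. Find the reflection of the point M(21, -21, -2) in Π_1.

(-9, 9, 10)

λ = (n·M − d)/|n|² = (214 − 52)/54 = 3.
Reflection = M − 2λn = (21, -21, -2) − 6·(5, -5, -2) = (-9, 9, 10).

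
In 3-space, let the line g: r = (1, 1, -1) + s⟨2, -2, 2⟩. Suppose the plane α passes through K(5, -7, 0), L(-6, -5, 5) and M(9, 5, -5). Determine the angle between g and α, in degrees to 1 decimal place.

39.0

KL = (-11, 2, 5), KM = (4, 12, -5); a normal to α is KL × KM = (-70, -35, -140).
Using K: α has equation -70x - 35y - 140z = -105.
sin θ = |n·v| / (|n||v|) = |-350| / (√25725 · √12) = 0.62994.
θ ≈ 39.0°.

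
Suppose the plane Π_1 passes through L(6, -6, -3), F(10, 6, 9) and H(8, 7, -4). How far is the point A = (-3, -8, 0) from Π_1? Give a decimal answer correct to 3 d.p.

LF = (4, 12, 12), LH = (2, 13, -1); a normal to Π_1 is LF × LH = (-168, 28, 28).
Using L: Π_1 has equation -168x + 28y + 28z = -1260.
n·A − d = (-168)·(-3) + (28)·(-8) + (28)·(0) − (-1260) = 1540; |n| = √29792.
Distance = |1540| / √29792 = 1540/√29792 ≈ 8.922.

8.922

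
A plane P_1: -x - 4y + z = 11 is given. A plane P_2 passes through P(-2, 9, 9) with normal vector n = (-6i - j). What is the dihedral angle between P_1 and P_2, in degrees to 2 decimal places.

67.20

P_2: n·r = n·P gives -6x - y = 3.
cos θ = |n₁·n₂| / (|n₁||n₂|) = |10| / (√18 · √37).
θ = arccos(0.38749) ≈ 67.20°.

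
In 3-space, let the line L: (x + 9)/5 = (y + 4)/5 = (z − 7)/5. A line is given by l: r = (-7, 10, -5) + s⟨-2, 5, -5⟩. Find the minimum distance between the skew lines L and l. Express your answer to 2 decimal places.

L has direction (5, 5, 5) through (-9, -4, 7).
Common perpendicular direction n = (5, 5, 5) × (-2, 5, -5) = (-50, 15, 35).
With w = (-7, 10, -5) − (-9, -4, 7) = (2, 14, -12), w · n = -310.
Distance = |w · n| / |n| = |-310| / √3950 ≈ 4.93.

4.93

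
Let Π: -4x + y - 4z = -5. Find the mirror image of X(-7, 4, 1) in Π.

(1, 2, 9)

λ = (n·X − d)/|n|² = (28 − (-5))/33 = 1.
Reflection = X − 2λn = (-7, 4, 1) − 2·(-4, 1, -4) = (1, 2, 9).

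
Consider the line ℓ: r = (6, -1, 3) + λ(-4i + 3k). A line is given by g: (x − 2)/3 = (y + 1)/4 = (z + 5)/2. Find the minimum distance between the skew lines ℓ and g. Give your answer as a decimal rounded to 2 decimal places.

6.71

g has direction (3, 4, 2) through (2, -1, -5).
Common perpendicular direction n = (-4, 0, 3) × (3, 4, 2) = (-12, 17, -16).
With w = (2, -1, -5) − (6, -1, 3) = (-4, 0, -8), w · n = 176.
Distance = |w · n| / |n| = |176| / √689 ≈ 6.71.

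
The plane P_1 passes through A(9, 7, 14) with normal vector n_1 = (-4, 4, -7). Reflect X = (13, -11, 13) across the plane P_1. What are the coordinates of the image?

P_1: n_1·r = n_1·A gives -4x + 4y - 7z = -106.
λ = (n·X − d)/|n|² = (-187 − (-106))/81 = -1.
Reflection = X − 2λn = (13, -11, 13) − (-2)·(-4, 4, -7) = (5, -3, -1).

(5, -3, -1)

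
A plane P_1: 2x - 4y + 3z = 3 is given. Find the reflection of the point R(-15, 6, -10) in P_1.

λ = (n·R − d)/|n|² = (-84 − 3)/29 = -3.
Reflection = R − 2λn = (-15, 6, -10) − (-6)·(2, -4, 3) = (-3, -18, 8).

(-3, -18, 8)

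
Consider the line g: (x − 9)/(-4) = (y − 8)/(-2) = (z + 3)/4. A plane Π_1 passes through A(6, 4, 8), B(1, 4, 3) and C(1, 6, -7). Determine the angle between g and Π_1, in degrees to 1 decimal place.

3.7

g has direction (-4, -2, 4) through (9, 8, -3).
AB = (-5, 0, -5), AC = (-5, 2, -15); a normal to Π_1 is AB × AC = (10, -50, -10).
Using A: Π_1 has equation 10x - 50y - 10z = -220.
sin θ = |n·v| / (|n||v|) = |20| / (√2700 · √36) = 0.06415.
θ ≈ 3.7°.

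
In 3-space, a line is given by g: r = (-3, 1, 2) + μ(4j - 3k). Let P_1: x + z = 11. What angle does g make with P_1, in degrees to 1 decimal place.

25.1

sin θ = |n·v| / (|n||v|) = |-3| / (√2 · √25) = 0.42426.
θ ≈ 25.1°.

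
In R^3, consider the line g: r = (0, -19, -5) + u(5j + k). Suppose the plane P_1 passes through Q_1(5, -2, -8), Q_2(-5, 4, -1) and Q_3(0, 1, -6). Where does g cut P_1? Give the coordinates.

Q_1Q_2 = (-10, 6, 7), Q_1Q_3 = (-5, 3, 2); a normal to P_1 is Q_1Q_2 × Q_1Q_3 = (-9, -15, 0).
Using Q_1: P_1 has equation -9x - 15y = -15.
Substitute r = (0, -19, -5) + t(0, 5, 1) into the plane: 285 + (-75)t = -15, so t = 4.
Intersection: (0, -19, -5) + 4·(0, 5, 1) = (0, 1, -1).

(0, 1, -1)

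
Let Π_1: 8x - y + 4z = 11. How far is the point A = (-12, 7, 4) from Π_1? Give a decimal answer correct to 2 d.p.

10.89

n·A − d = (8)·(-12) + (-1)·(7) + (4)·(4) − 11 = -98; |n| = √81.
Distance = |-98| / √81 = 98/√81 ≈ 10.89.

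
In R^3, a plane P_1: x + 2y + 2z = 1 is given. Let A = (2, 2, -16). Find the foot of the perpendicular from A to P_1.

(5, 8, -10)

Foot = A − λn with λ = (n·A − d)/|n|² = (-26 − 1)/9 = -3.
Foot = (2, 2, -16) − (-3)·(1, 2, 2) = (5, 8, -10).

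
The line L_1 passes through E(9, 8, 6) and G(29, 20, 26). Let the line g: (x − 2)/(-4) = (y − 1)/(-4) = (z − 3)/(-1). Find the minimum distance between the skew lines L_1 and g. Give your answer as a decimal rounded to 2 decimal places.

0.42

A direction vector for L_1 is G − E = (20, 12, 20).
g has direction (-4, -4, -1) through (2, 1, 3).
Common perpendicular direction n = (20, 12, 20) × (-4, -4, -1) = (68, -60, -32).
With w = (2, 1, 3) − (9, 8, 6) = (-7, -7, -3), w · n = 40.
Distance = |w · n| / |n| = |40| / √9248 ≈ 0.42.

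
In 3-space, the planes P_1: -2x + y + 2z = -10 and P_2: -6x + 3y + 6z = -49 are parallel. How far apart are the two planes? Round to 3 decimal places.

2.111

Rescale P_2 by 1/3: -2x + y + 2z = -49/3. Then distance = |-10 − (-49/3)| / √9 ≈ 2.111.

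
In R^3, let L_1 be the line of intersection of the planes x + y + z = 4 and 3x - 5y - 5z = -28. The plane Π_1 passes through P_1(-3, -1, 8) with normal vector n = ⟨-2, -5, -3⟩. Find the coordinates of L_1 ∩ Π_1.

(-1, 0, 5)

Direction of L_1: (1, 1, 1) × (3, -5, -5) = (0, 8, -8).
A point on L_1: solving the two plane equations with y = 10 gives (-1, 10, -5).
Π_1: n·r = n·P_1 gives -2x - 5y - 3z = -13.
Substitute r = (-1, 10, -5) + t(0, 8, -8) into the plane: -33 + (-16)t = -13, so t = -5/4.
Intersection: (-1, 10, -5) + (-5/4)·(0, 8, -8) = (-1, 0, 5).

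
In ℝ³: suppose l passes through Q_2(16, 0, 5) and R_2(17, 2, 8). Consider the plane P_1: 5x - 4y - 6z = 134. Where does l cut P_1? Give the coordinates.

A direction vector for l is R_2 − Q_2 = (1, 2, 3).
Substitute r = (16, 0, 5) + t(1, 2, 3) into the plane: 50 + (-21)t = 134, so t = -4.
Intersection: (16, 0, 5) + (-4)·(1, 2, 3) = (12, -8, -7).

(12, -8, -7)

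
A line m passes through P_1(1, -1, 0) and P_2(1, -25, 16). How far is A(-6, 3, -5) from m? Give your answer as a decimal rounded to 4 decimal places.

A direction vector for m is P_2 − P_1 = (0, -24, 16).
Taking (1, -1, 0) on m with direction v = (0, -24, 16): w = A − (1, -1, 0) = (-7, 4, -5), and w × v = (-56, 112, 168).
Distance = |w × v| / |v| = √43904 / √832 ≈ 7.2642.

7.2642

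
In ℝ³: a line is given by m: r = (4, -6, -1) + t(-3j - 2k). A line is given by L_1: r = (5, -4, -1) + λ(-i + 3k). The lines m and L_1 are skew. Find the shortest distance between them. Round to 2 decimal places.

Common perpendicular direction n = (0, -3, -2) × (-1, 0, 3) = (-9, 2, -3).
With w = (5, -4, -1) − (4, -6, -1) = (1, 2, 0), w · n = -5.
Distance = |w · n| / |n| = |-5| / √94 ≈ 0.52.

0.52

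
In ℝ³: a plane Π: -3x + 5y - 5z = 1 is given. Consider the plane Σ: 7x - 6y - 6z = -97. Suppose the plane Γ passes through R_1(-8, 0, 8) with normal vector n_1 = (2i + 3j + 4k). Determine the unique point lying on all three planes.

(-7, 2, 6)

Γ: n_1·r = n_1·R_1 gives 2x + 3y + 4z = 16.
Solving the 3×3 linear system -3x + 5y - 5z = 1, 7x - 6y - 6z = -97, 2x + 3y + 4z = 16 (e.g. by elimination or Cramer's rule, determinant = -347) gives (-7, 2, 6).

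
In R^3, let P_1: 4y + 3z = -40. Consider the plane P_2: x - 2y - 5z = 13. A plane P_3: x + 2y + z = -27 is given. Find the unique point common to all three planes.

(-7, -10, 0)

Solving the 3×3 linear system 4y + 3z = -40, x - 2y - 5z = 13, x + 2y + z = -27 (e.g. by elimination or Cramer's rule, determinant = -12) gives (-7, -10, 0).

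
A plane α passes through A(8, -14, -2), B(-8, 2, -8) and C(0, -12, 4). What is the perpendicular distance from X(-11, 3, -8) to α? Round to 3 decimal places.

AB = (-16, 16, -6), AC = (-8, 2, 6); a normal to α is AB × AC = (108, 144, 96).
Using A: α has equation 108x + 144y + 96z = -1344.
n·X − d = (108)·(-11) + (144)·(3) + (96)·(-8) − (-1344) = -180; |n| = √41616.
Distance = |-180| / √41616 = 180/√41616 ≈ 0.882.

0.882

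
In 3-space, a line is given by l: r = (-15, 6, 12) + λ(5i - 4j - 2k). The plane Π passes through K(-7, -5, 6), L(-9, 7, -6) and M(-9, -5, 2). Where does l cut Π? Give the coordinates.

KL = (-2, 12, -12), KM = (-2, 0, -4); a normal to Π is KL × KM = (-48, 16, 24).
Using K: Π has equation -48x + 16y + 24z = 400.
Substitute r = (-15, 6, 12) + t(5, -4, -2) into the plane: 1104 + (-352)t = 400, so t = 2.
Intersection: (-15, 6, 12) + 2·(5, -4, -2) = (-5, -2, 8).

(-5, -2, 8)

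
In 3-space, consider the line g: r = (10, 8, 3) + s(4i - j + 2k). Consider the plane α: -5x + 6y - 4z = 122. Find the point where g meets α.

Substitute r = (10, 8, 3) + t(4, -1, 2) into the plane: -14 + (-34)t = 122, so t = -4.
Intersection: (10, 8, 3) + (-4)·(4, -1, 2) = (-6, 12, -5).

(-6, 12, -5)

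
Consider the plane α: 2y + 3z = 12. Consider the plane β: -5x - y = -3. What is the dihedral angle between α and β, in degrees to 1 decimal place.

cos θ = |n₁·n₂| / (|n₁||n₂|) = |-2| / (√13 · √26).
θ = arccos(0.10879) ≈ 83.8°.

83.8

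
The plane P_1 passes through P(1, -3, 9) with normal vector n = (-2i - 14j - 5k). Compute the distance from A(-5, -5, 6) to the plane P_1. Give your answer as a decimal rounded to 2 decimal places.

3.67

P_1: n·r = n·P gives -2x - 14y - 5z = -5.
n·A − d = (-2)·(-5) + (-14)·(-5) + (-5)·(6) − (-5) = 55; |n| = √225.
Distance = |55| / √225 = 55/√225 ≈ 3.67.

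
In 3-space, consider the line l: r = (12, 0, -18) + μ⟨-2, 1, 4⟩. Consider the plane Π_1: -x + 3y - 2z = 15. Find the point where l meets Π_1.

Substitute r = (12, 0, -18) + t(-2, 1, 4) into the plane: 24 + (-3)t = 15, so t = 3.
Intersection: (12, 0, -18) + 3·(-2, 1, 4) = (6, 3, -6).

(6, 3, -6)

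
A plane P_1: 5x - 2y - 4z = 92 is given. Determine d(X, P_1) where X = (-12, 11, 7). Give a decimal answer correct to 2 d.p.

n·X − d = (5)·(-12) + (-2)·(11) + (-4)·(7) − 92 = -202; |n| = √45.
Distance = |-202| / √45 = 202/√45 ≈ 30.11.

30.11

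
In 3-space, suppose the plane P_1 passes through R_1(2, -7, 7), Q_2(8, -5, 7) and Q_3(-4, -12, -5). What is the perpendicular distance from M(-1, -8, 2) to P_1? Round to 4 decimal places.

R_1Q_2 = (6, 2, 0), R_1Q_3 = (-6, -5, -12); a normal to P_1 is R_1Q_2 × R_1Q_3 = (-24, 72, -18).
Using R_1: P_1 has equation -24x + 72y - 18z = -678.
n·M − d = (-24)·(-1) + (72)·(-8) + (-18)·(2) − (-678) = 90; |n| = √6084.
Distance = |90| / √6084 = 90/√6084 ≈ 1.1538.

1.1538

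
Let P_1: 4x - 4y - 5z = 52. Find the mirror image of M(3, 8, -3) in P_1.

(11, 0, -13)

λ = (n·M − d)/|n|² = (-5 − 52)/57 = -1.
Reflection = M − 2λn = (3, 8, -3) − (-2)·(4, -4, -5) = (11, 0, -13).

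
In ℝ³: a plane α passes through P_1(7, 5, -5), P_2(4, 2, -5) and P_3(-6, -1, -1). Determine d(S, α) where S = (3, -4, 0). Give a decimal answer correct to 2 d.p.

6.11

P_1P_2 = (-3, -3, 0), P_1P_3 = (-13, -6, 4); a normal to α is P_1P_2 × P_1P_3 = (-12, 12, -21).
Using P_1: α has equation -12x + 12y - 21z = 81.
n·S − d = (-12)·(3) + (12)·(-4) + (-21)·(0) − 81 = -165; |n| = √729.
Distance = |-165| / √729 = 165/√729 ≈ 6.11.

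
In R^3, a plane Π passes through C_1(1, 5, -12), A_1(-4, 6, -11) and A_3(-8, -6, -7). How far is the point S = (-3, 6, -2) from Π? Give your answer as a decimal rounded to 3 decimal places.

C_1A_1 = (-5, 1, 1), C_1A_3 = (-9, -11, 5); a normal to Π is C_1A_1 × C_1A_3 = (16, 16, 64).
Using C_1: Π has equation 16x + 16y + 64z = -672.
n·S − d = (16)·(-3) + (16)·(6) + (64)·(-2) − (-672) = 592; |n| = √4608.
Distance = |592| / √4608 = 592/√4608 ≈ 8.721.

8.721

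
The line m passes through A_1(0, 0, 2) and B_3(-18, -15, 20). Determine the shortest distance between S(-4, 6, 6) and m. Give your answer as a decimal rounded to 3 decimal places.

A direction vector for m is B_3 − A_1 = (-18, -15, 18).
Taking (0, 0, 2) on m with direction v = (-18, -15, 18): w = S − (0, 0, 2) = (-4, 6, 4), and w × v = (168, 0, 168).
Distance = |w × v| / |v| = √56448 / √873 ≈ 8.041.

8.041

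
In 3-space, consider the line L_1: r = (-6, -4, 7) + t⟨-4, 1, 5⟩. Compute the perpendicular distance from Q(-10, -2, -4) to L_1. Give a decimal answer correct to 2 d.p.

10.41

Taking (-6, -4, 7) on L_1 with direction v = (-4, 1, 5): w = Q − (-6, -4, 7) = (-4, 2, -11), and w × v = (21, 64, 4).
Distance = |w × v| / |v| = √4553 / √42 ≈ 10.41.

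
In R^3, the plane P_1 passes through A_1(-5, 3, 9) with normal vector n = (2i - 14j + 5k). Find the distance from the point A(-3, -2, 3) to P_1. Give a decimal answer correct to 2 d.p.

2.93

P_1: n·r = n·A_1 gives 2x - 14y + 5z = -7.
n·A − d = (2)·(-3) + (-14)·(-2) + (5)·(3) − (-7) = 44; |n| = √225.
Distance = |44| / √225 = 44/√225 ≈ 2.93.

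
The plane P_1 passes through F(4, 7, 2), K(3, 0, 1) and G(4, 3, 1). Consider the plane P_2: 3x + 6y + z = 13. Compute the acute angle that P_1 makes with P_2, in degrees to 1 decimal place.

FK = (-1, -7, -1), FG = (0, -4, -1); a normal to P_1 is FK × FG = (3, -1, 4).
Using F: P_1 has equation 3x - y + 4z = 13.
cos θ = |n₁·n₂| / (|n₁||n₂|) = |7| / (√26 · √46).
θ = arccos(0.20241) ≈ 78.3°.

78.3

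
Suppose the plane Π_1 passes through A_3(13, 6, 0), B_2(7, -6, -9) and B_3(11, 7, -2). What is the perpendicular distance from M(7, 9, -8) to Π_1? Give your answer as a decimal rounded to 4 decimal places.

1.3333

A_3B_2 = (-6, -12, -9), A_3B_3 = (-2, 1, -2); a normal to Π_1 is A_3B_2 × A_3B_3 = (33, 6, -30).
Using A_3: Π_1 has equation 33x + 6y - 30z = 465.
n·M − d = (33)·(7) + (6)·(9) + (-30)·(-8) − 465 = 60; |n| = √2025.
Distance = |60| / √2025 = 60/√2025 ≈ 1.3333.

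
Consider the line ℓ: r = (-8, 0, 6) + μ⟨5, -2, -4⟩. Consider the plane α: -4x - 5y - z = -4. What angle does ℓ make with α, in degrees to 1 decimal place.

sin θ = |n·v| / (|n||v|) = |-6| / (√42 · √45) = 0.13801.
θ ≈ 7.9°.

7.9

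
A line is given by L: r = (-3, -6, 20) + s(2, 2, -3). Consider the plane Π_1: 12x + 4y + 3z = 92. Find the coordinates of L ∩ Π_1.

Substitute r = (-3, -6, 20) + t(2, 2, -3) into the plane: 0 + 23t = 92, so t = 4.
Intersection: (-3, -6, 20) + 4·(2, 2, -3) = (5, 2, 8).

(5, 2, 8)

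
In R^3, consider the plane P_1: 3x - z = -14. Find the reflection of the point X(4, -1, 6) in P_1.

λ = (n·X − d)/|n|² = (6 − (-14))/10 = 2.
Reflection = X − 2λn = (4, -1, 6) − 4·(3, 0, -1) = (-8, -1, 10).

(-8, -1, 10)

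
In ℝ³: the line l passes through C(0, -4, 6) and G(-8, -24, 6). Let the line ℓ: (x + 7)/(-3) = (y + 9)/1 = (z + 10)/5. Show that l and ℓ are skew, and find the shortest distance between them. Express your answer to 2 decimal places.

12.47

A direction vector for l is G − C = (-8, -20, 0).
ℓ has direction (-3, 1, 5) through (-7, -9, -10).
Common perpendicular direction n = (-8, -20, 0) × (-3, 1, 5) = (-100, 40, -68).
With w = (-7, -9, -10) − (0, -4, 6) = (-7, -5, -16), w · n = 1588.
Since n ≠ 0 the lines are not parallel, and w · n = 1588 ≠ 0 so they do not intersect; hence they are skew.
Distance = |w · n| / |n| = |1588| / √16224 ≈ 12.47.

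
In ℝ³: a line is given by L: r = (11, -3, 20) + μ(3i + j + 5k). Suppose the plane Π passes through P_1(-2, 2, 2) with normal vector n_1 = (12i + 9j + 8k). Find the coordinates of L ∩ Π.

Π: n_1·r = n_1·P_1 gives 12x + 9y + 8z = 10.
Substitute r = (11, -3, 20) + t(3, 1, 5) into the plane: 265 + 85t = 10, so t = -3.
Intersection: (11, -3, 20) + (-3)·(3, 1, 5) = (2, -6, 5).

(2, -6, 5)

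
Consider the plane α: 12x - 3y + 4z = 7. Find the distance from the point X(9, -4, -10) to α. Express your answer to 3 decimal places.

5.615

n·X − d = (12)·(9) + (-3)·(-4) + (4)·(-10) − 7 = 73; |n| = √169.
Distance = |73| / √169 = 73/√169 ≈ 5.615.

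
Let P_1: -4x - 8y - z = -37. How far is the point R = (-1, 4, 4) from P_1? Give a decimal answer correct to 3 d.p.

n·R − d = (-4)·(-1) + (-8)·(4) + (-1)·(4) − (-37) = 5; |n| = √81.
Distance = |5| / √81 = 5/√81 ≈ 0.556.

0.556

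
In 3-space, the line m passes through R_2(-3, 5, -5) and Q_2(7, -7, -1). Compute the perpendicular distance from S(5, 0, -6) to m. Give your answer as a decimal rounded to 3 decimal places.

4.343

A direction vector for m is Q_2 − R_2 = (10, -12, 4).
Taking (-3, 5, -5) on m with direction v = (10, -12, 4): w = S − (-3, 5, -5) = (8, -5, -1), and w × v = (-32, -42, -46).
Distance = |w × v| / |v| = √4904 / √260 ≈ 4.343.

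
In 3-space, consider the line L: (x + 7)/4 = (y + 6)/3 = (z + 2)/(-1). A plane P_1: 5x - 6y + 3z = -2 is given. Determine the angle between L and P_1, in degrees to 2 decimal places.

L has direction (4, 3, -1) through (-7, -6, -2).
sin θ = |n·v| / (|n||v|) = |-1| / (√70 · √26) = 0.02344.
θ ≈ 1.34°.

1.34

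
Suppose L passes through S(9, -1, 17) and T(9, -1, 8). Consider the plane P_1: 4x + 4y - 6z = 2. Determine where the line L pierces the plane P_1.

(9, -1, 5)

A direction vector for L is T − S = (0, 0, -9).
Substitute r = (9, -1, 17) + t(0, 0, -9) into the plane: -70 + 54t = 2, so t = 4/3.
Intersection: (9, -1, 17) + (4/3)·(0, 0, -9) = (9, -1, 5).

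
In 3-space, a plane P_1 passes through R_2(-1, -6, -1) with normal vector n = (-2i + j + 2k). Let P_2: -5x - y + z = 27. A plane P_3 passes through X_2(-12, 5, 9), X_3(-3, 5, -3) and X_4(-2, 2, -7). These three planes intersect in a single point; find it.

(-6, -4, -7)

P_1: n·r = n·R_2 gives -2x + y + 2z = -6.
X_2X_3 = (9, 0, -12), X_2X_4 = (10, -3, -16); a normal to P_3 is X_2X_3 × X_2X_4 = (-36, 24, -27).
Using X_2: P_3 has equation -36x + 24y - 27z = 309.
Solving the 3×3 linear system -2x + y + 2z = -6, -5x - y + z = 27, -36x + 24y - 27z = 309 (e.g. by elimination or Cramer's rule, determinant = -489) gives (-6, -4, -7).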